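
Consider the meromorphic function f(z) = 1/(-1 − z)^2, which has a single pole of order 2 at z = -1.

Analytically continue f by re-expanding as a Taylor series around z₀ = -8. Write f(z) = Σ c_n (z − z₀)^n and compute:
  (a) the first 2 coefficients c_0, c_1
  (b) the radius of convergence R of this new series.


Let w = z − z₀, so z = z₀ + w.
Then -1 − z = -1 − (z₀ + w) = (-1 − z₀) − w = 7 − w.
f(z) = 1/(7 − w)^2 = (1/(7)^2) · (1 − w/(7))^{−2}.
By the binomial series (1−u)^{−2} = Σ_{n≥0} C(n+1, 1) u^n for |u|<1, with u = w/(7):
  c_n = C(n+1, 1) / (7)^(n+2).
  c_0 = 1/(7)^2 = 1/49.
  c_1 = 2/(7)^3 = 2/343.
The series is valid for |w/d| < 1, i.e. |z − z₀| < |d|.
Radius of convergence: R = |-1 − z₀| = |7| = 7 (distance from z₀ to the singularity z = -1).

c_0 = 1/49, c_1 = 2/343; R = 7.


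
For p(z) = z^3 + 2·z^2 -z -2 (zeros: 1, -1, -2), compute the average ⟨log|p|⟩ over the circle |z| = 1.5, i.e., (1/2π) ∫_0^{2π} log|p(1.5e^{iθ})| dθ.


Zeros: -2, -1, 1; r = 1.5.
Inside |z| < r: -1, 1. Outside (|z| ≥ r): -2.
p(0) = -2, so log|p(0)| = log(2) = 0.6931.
Apply Jensen: I(r) = log|p(0)| + Σ_k log(r/|z_k|), summed over zeros inside |z| < r.
  log(r/|z_k|) for z_k = 1: log(1.5/1) = 0.4055
  log(r/|z_k|) for z_k = -1: log(1.5/1) = 0.4055
  Outside zeros (-2) contribute nothing to the Jensen sum.
Sum over inside zeros: 0.8109.
I(r) = log|p(0)| + (inside sum) = 0.6931 + 0.8109 = 1.5041.
Note: since some zeros are outside |z| ≤ r, the simplified n·log(r) form does NOT apply — only the inside zeros contribute.

I(r) ≈ 1.5041.


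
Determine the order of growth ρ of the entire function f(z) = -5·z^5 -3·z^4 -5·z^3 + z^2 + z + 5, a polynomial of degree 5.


|f(z)| ≤ Σ|c_k|·r^k = O(r^5) as r → ∞. Polynomial growth is O(e^{r^ε}) for every ε > 0 (since r^5/e^{r^ε} → 0), so ρ ≤ ε for all ε > 0, i.e. ρ = 0. Every nonconstant polynomial has order 0.
Therefore ρ = 0.

Order ρ = 0.


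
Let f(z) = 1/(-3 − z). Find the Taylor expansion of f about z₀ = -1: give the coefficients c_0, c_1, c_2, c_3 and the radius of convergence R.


Let w = z − z₀, so z = z₀ + w.
Then -3 − z = -3 − (z₀ + w) = (-3 − z₀) − w = -2 − w.
f(z) = 1/(-2 − w) = (1/(-2)) · 1/(1 − w/(-2)) = Σ_{n≥0} w^n / (-2)^(n+1).
So c_n = 1/(-2)^(n+1):
  c_0 = 1/(-2)^1 = -1/2.
  c_1 = 1/(-2)^2 = 1/4.
  c_2 = 1/(-2)^3 = -1/8.
  c_3 = 1/(-2)^4 = 1/16.
The series is valid for |w/d| < 1, i.e. |z − z₀| < |d|.
Radius of convergence: R = |-3 − z₀| = |-2| = 2 (distance from z₀ to the singularity z = -3).

c_0 = -1/2, c_1 = 1/4, c_2 = -1/8, c_3 = 1/16; R = 2.


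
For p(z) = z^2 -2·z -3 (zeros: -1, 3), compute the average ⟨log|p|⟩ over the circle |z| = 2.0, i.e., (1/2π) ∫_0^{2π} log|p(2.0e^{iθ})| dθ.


Zeros: -1, 3; r = 2.0.
Inside |z| < r: -1. Outside (|z| ≥ r): 3.
p(0) = -3, so log|p(0)| = log(3) = 1.0986.
Apply Jensen: I(r) = log|p(0)| + Σ_k log(r/|z_k|), summed over zeros inside |z| < r.
  log(r/|z_k|) for z_k = -1: log(2.0/1) = 0.6931
  Outside zeros (3) contribute nothing to the Jensen sum.
Sum over inside zeros: 0.6931.
I(r) = log|p(0)| + (inside sum) = 1.0986 + 0.6931 = 1.7918.
Note: since some zeros are outside |z| ≤ r, the simplified n·log(r) form does NOT apply — only the inside zeros contribute.

I(r) ≈ 1.7918.


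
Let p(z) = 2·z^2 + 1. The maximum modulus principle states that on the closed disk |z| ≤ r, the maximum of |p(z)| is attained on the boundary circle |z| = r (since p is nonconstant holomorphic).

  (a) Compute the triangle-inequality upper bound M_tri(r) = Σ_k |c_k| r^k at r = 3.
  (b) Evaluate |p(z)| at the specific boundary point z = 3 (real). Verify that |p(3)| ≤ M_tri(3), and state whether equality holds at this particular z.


Coefficients: c_0 = 1, c_1 = 0, c_2 = 2. Radius r = 3.
Part (a). Triangle bound: M_tri(r) = Σ_k |c_k| r^k
  = |1|·3^0 + |0|·3^1 + |2|·3^2
  = 1 + 0 + 18 = 19.
This bounds M(r) := max_{|z|=r} |p(z)| from above; equality holds iff all terms c_k z^k can be made to align in phase at a single z on |z|=r.
Part (b). At z = 3 (real, on the circle |z| = r):
  p(3) = (1)·3^0 + (0)·3^1 + (2)·3^2 = 19.
  |p(3)| = 19.
Since all nonzero coefficients share the same sign, |p(3)| = 19 = M_tri(3); the triangle bound is attained at z = 3, so in fact M(r) = 19.

M_tri(3) = 19; |p(3)| = 19; equality at z=3: yes.


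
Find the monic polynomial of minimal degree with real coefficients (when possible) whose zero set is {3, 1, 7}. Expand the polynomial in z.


The polynomial is p(z) = ∏_{α ∈ S} (z − α), where S = {3, 1, 7}.
Expanding the product yields: p(z) = z^3 -11·z^2 + 31·z -21.
The resulting polynomial has degree 3 and real coefficients as required.

p(z) = z^3 -11·z^2 + 31·z -21.


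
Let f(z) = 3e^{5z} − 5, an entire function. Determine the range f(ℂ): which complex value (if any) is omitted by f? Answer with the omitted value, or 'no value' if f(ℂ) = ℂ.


Little Picard bounds the complement of f(ℂ) to at most one point.
e^{5z} is never zero on ℂ, so 3·e^{5z} takes every value in ℂ ∖ {0}. Adding -5 shifts the range to ℂ ∖ {-5}. Thus f omits exactly the value -5.

Omitted value: -5.


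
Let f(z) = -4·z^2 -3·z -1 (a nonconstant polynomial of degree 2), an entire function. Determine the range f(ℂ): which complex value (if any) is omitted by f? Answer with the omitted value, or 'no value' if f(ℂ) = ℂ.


Little Picard bounds the complement of f(ℂ) to at most one point.
For every w ∈ ℂ, the equation p(z) − w = 0 is a nonconstant polynomial in z and hence has at least one root by the fundamental theorem of algebra. So p is surjective onto ℂ, omitting no value.

Omitted value: no value.


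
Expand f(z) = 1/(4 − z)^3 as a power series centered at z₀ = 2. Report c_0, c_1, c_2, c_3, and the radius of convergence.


Let w = z − z₀, so z = z₀ + w.
Then 4 − z = 4 − (z₀ + w) = (4 − z₀) − w = 2 − w.
f(z) = 1/(2 − w)^3 = (1/(2)^3) · (1 − w/(2))^{−3}.
By the binomial series (1−u)^{−3} = Σ_{n≥0} C(n+2, 2) u^n for |u|<1, with u = w/(2):
  c_n = C(n+2, 2) / (2)^(n+3).
  c_0 = 1/(2)^3 = 1/8.
  c_1 = 3/(2)^4 = 3/16.
  c_2 = 6/(2)^5 = 3/16.
  c_3 = 10/(2)^6 = 5/32.
The series is valid for |w/d| < 1, i.e. |z − z₀| < |d|.
Radius of convergence: R = |4 − z₀| = |2| = 2 (distance from z₀ to the singularity z = 4).

c_0 = 1/8, c_1 = 3/16, c_2 = 3/16, c_3 = 5/32; R = 2.


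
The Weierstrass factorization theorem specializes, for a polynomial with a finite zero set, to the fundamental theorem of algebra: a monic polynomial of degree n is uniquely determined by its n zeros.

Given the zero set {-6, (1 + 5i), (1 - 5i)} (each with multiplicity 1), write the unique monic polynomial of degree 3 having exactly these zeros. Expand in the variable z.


The polynomial is p(z) = ∏_{α ∈ S} (z − α), where S = {-6, (1 + 5i), (1 - 5i)}.
Expanding the product yields: p(z) = z^3 + 4·z^2 + 14·z + 156.
Note conjugate pairs combine to real quadratics: (z − (1+5i))(z − (1−5i)) = z² − 2z + 26.
The resulting polynomial has degree 3 and real coefficients as required.

p(z) = z^3 + 4·z^2 + 14·z + 156.


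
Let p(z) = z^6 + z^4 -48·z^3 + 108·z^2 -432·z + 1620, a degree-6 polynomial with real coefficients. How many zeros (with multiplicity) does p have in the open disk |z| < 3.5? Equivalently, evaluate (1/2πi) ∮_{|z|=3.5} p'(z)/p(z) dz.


The zeros of p are: (-3 + 3i), (-3 - 3i), (3 + 1i), (3 - 1i), (0 + 3i), (0 - 3i).
Their magnitudes are: 4.243, 4.243, 3.162, 3.162, 3, 3.
Zeros with |z| < R = 3.5: (3 + 1i), (3 - 1i), (0 + 3i), (0 - 3i).
Count = 4.
By the argument principle, (1/2πi) ∮_{|z|=R} p'(z)/p(z) dz equals exactly this count.

Number of zeros inside |z| < 3.5: 4.


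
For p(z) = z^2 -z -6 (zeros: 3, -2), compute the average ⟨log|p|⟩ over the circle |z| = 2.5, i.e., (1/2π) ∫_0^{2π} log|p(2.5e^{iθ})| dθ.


Zeros: -2, 3; r = 2.5.
Inside |z| < r: -2. Outside (|z| ≥ r): 3.
p(0) = -6, so log|p(0)| = log(6) = 1.7918.
Apply Jensen: I(r) = log|p(0)| + Σ_k log(r/|z_k|), summed over zeros inside |z| < r.
  log(r/|z_k|) for z_k = -2: log(2.5/2) = 0.2231
  Outside zeros (3) contribute nothing to the Jensen sum.
Sum over inside zeros: 0.2231.
I(r) = log|p(0)| + (inside sum) = 1.7918 + 0.2231 = 2.0149.
Note: since some zeros are outside |z| ≤ r, the simplified n·log(r) form does NOT apply — only the inside zeros contribute.

I(r) ≈ 2.0149.


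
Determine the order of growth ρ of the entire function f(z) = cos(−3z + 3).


cos(w) is a linear combination of e^{iw} and e^{−iw} (or e^w, e^{−w} in the hyperbolic case), so |cos(w)| ≤ e^{|w|}. With w = −3z + 3, |w| ≤ 3|z| + 3 = 3r + 3 on |z| = r, giving M(r) ≤ e^{3r + 3}, so ρ ≤ 1. On a suitable ray (z = it for sin/cos; z = t for sinh/cosh, t real → ∞), |cos(−3z + 3)| grows like e^{3|t|}/2, so ρ ≥ 1. Hence ρ = 1.
Therefore ρ = 1.

Order ρ = 1.


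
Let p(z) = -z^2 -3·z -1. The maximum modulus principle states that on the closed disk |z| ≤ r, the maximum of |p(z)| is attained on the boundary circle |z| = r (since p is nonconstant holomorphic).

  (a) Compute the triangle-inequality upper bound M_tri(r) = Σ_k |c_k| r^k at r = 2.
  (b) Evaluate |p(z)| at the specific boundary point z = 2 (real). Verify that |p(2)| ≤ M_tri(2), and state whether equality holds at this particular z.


Coefficients: c_0 = -1, c_1 = -3, c_2 = -1. Radius r = 2.
Part (a). Triangle bound: M_tri(r) = Σ_k |c_k| r^k
  = |-1|·2^0 + |-3|·2^1 + |-1|·2^2
  = 1 + 6 + 4 = 11.
This bounds M(r) := max_{|z|=r} |p(z)| from above; equality holds iff all terms c_k z^k can be made to align in phase at a single z on |z|=r.
Part (b). At z = 2 (real, on the circle |z| = r):
  p(2) = (-1)·2^0 + (-3)·2^1 + (-1)·2^2 = -11.
  |p(2)| = 11.
Since all nonzero coefficients share the same sign, |p(2)| = 11 = M_tri(2); the triangle bound is attained at z = 2, so in fact M(r) = 11.

M_tri(2) = 11; |p(2)| = 11; equality at z=2: yes.


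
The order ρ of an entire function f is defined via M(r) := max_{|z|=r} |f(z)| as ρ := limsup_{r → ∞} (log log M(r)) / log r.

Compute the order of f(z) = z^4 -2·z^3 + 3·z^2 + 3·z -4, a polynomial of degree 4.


|f(z)| ≤ Σ|c_k|·r^k = O(r^4) as r → ∞. Polynomial growth is O(e^{r^ε}) for every ε > 0 (since r^4/e^{r^ε} → 0), so ρ ≤ ε for all ε > 0, i.e. ρ = 0. Every nonconstant polynomial has order 0.
Therefore ρ = 0.

Order ρ = 0.


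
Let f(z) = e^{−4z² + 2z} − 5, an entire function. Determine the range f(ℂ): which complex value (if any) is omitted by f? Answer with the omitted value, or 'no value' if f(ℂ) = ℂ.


Little Picard bounds the complement of f(ℂ) to at most one point.
The exponent g(z) = −4z² + 2z is a nonconstant polynomial, hence surjective onto ℂ. So e^{g(z)} takes every value in {e^w : w ∈ ℂ} = ℂ ∖ {0}. Adding -5 shifts the range to ℂ ∖ {-5}. f omits exactly -5.

Omitted value: -5.


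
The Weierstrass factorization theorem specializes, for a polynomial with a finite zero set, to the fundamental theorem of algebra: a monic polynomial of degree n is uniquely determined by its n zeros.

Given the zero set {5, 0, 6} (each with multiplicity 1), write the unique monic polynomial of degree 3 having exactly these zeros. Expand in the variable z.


The polynomial is p(z) = ∏_{α ∈ S} (z − α), where S = {5, 0, 6}.
Expanding the product yields: p(z) = z^3 -11·z^2 + 30·z.
The resulting polynomial has degree 3 and real coefficients as required.

p(z) = z^3 -11·z^2 + 30·z.


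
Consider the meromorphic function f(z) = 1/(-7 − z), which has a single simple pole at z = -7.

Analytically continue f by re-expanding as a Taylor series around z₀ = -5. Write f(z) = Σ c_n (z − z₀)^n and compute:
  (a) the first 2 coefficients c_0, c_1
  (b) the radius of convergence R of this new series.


Let w = z − z₀, so z = z₀ + w.
Then -7 − z = -7 − (z₀ + w) = (-7 − z₀) − w = -2 − w.
f(z) = 1/(-2 − w) = (1/(-2)) · 1/(1 − w/(-2)) = Σ_{n≥0} w^n / (-2)^(n+1).
So c_n = 1/(-2)^(n+1):
  c_0 = 1/(-2)^1 = -1/2.
  c_1 = 1/(-2)^2 = 1/4.
The series is valid for |w/d| < 1, i.e. |z − z₀| < |d|.
Radius of convergence: R = |-7 − z₀| = |-2| = 2 (distance from z₀ to the singularity z = -7).

c_0 = -1/2, c_1 = 1/4; R = 2.


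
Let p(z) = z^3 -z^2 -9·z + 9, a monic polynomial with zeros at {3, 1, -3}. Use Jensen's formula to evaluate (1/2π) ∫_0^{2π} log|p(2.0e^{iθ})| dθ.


Zeros: -3, 1, 3; r = 2.0.
Inside |z| < r: 1. Outside (|z| ≥ r): -3, 3.
p(0) = 9, so log|p(0)| = log(9) = 2.1972.
Apply Jensen: I(r) = log|p(0)| + Σ_k log(r/|z_k|), summed over zeros inside |z| < r.
  log(r/|z_k|) for z_k = 1: log(2.0/1) = 0.6931
  Outside zeros (-3, 3) contribute nothing to the Jensen sum.
Sum over inside zeros: 0.6931.
I(r) = log|p(0)| + (inside sum) = 2.1972 + 0.6931 = 2.8904.
Note: since some zeros are outside |z| ≤ r, the simplified n·log(r) form does NOT apply — only the inside zeros contribute.

I(r) ≈ 2.8904.


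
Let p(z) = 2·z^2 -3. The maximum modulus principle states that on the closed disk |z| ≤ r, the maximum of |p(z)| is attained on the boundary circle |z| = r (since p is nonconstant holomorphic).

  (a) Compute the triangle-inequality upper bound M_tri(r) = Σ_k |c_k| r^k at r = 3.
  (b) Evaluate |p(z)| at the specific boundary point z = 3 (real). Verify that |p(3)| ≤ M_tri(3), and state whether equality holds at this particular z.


Coefficients: c_0 = -3, c_1 = 0, c_2 = 2. Radius r = 3.
Part (a). Triangle bound: M_tri(r) = Σ_k |c_k| r^k
  = |-3|·3^0 + |0|·3^1 + |2|·3^2
  = 3 + 0 + 18 = 21.
This bounds M(r) := max_{|z|=r} |p(z)| from above; equality holds iff all terms c_k z^k can be made to align in phase at a single z on |z|=r.
Part (b). At z = 3 (real, on the circle |z| = r):
  p(3) = (-3)·3^0 + (0)·3^1 + (2)·3^2 = 15.
  |p(3)| = 15.
Check: |p(3)| = 15 ≤ 21 = M_tri(3). ✓ Equality does not hold at z = 3 (the coefficients have mixed signs, so the terms do not all align in phase there).

M_tri(3) = 21; |p(3)| = 15; equality at z=3: no.


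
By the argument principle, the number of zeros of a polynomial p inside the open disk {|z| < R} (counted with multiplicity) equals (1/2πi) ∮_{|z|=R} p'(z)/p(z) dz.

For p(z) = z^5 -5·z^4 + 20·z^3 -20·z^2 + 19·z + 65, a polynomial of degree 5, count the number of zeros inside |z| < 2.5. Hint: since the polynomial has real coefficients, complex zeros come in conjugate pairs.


The zeros of p are: -1, (1 + 2i), (1 - 2i), (2 + 3i), (2 - 3i).
Their magnitudes are: 1, 2.236, 2.236, 3.606, 3.606.
Zeros with |z| < R = 2.5: -1, (1 + 2i), (1 - 2i).
Count = 3.
By the argument principle, (1/2πi) ∮_{|z|=R} p'(z)/p(z) dz equals exactly this count.

Number of zeros inside |z| < 2.5: 3.


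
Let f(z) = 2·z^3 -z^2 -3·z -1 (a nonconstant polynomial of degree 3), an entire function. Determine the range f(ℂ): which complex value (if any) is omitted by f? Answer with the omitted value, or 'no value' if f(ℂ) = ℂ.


Little Picard bounds the complement of f(ℂ) to at most one point.
For every w ∈ ℂ, the equation p(z) − w = 0 is a nonconstant polynomial in z and hence has at least one root by the fundamental theorem of algebra. So p is surjective onto ℂ, omitting no value.

Omitted value: no value.


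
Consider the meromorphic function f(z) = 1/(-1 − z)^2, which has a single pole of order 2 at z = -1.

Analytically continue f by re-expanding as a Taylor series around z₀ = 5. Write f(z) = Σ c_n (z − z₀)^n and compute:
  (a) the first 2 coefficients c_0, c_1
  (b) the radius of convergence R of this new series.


Let w = z − z₀, so z = z₀ + w.
Then -1 − z = -1 − (z₀ + w) = (-1 − z₀) − w = -6 − w.
f(z) = 1/(-6 − w)^2 = (1/(-6)^2) · (1 − w/(-6))^{−2}.
By the binomial series (1−u)^{−2} = Σ_{n≥0} C(n+1, 1) u^n for |u|<1, with u = w/(-6):
  c_n = C(n+1, 1) / (-6)^(n+2).
  c_0 = 1/(-6)^2 = 1/36.
  c_1 = 2/(-6)^3 = -1/108.
The series is valid for |w/d| < 1, i.e. |z − z₀| < |d|.
Radius of convergence: R = |-1 − z₀| = |-6| = 6 (distance from z₀ to the singularity z = -1).

c_0 = 1/36, c_1 = -1/108; R = 6.


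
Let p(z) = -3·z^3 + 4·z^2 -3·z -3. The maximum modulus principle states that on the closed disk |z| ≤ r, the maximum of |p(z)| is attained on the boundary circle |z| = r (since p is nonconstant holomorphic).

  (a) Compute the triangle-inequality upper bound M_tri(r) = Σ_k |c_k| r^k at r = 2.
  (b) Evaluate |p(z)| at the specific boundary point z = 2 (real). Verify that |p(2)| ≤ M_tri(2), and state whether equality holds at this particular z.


Coefficients: c_0 = -3, c_1 = -3, c_2 = 4, c_3 = -3. Radius r = 2.
Part (a). Triangle bound: M_tri(r) = Σ_k |c_k| r^k
  = |-3|·2^0 + |-3|·2^1 + |4|·2^2 + |-3|·2^3
  = 3 + 6 + 16 + 24 = 49.
This bounds M(r) := max_{|z|=r} |p(z)| from above; equality holds iff all terms c_k z^k can be made to align in phase at a single z on |z|=r.
Part (b). At z = 2 (real, on the circle |z| = r):
  p(2) = (-3)·2^0 + (-3)·2^1 + (4)·2^2 + (-3)·2^3 = -17.
  |p(2)| = 17.
Check: |p(2)| = 17 ≤ 49 = M_tri(2). ✓ Equality does not hold at z = 2 (the coefficients have mixed signs, so the terms do not all align in phase there).

M_tri(2) = 49; |p(2)| = 17; equality at z=2: no.


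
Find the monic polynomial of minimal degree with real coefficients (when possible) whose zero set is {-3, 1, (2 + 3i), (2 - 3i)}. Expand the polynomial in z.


The polynomial is p(z) = ∏_{α ∈ S} (z − α), where S = {-3, 1, (2 + 3i), (2 - 3i)}.
Expanding the product yields: p(z) = z^4 -2·z^3 + 2·z^2 + 38·z -39.
Note conjugate pairs combine to real quadratics: (z − (2+3i))(z − (2−3i)) = z² − 4z + 13.
The resulting polynomial has degree 4 and real coefficients as required.

p(z) = z^4 -2·z^3 + 2·z^2 + 38·z -39.


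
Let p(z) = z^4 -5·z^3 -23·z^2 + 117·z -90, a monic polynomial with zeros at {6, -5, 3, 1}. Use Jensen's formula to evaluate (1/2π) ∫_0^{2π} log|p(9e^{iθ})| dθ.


Zeros: -5, 1, 3, 6; r = 9.
Inside |z| < r: -5, 1, 3, 6. Outside (|z| ≥ r): ∅.
p(0) = -90, so log|p(0)| = log(90) = 4.4998.
Apply Jensen: I(r) = log|p(0)| + Σ_k log(r/|z_k|), summed over zeros inside |z| < r.
  log(r/|z_k|) for z_k = 6: log(9/6) = 0.4055
  log(r/|z_k|) for z_k = -5: log(9/5) = 0.5878
  log(r/|z_k|) for z_k = 3: log(9/3) = 1.0986
  log(r/|z_k|) for z_k = 1: log(9/1) = 2.1972
Sum over inside zeros: 4.2891.
I(r) = log|p(0)| + (inside sum) = 4.4998 + 4.2891 = 8.7889.
Closed form (all zeros inside, monic): I(r) = n·log(r) = 4·log(9) = 8.7889. ✓

I(r) ≈ 8.7889.


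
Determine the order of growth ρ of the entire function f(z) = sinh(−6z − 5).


sinh(w) is a linear combination of e^{iw} and e^{−iw} (or e^w, e^{−w} in the hyperbolic case), so |sinh(w)| ≤ e^{|w|}. With w = −6z − 5, |w| ≤ 6|z| + 5 = 6r + 5 on |z| = r, giving M(r) ≤ e^{6r + 5}, so ρ ≤ 1. On a suitable ray (z = it for sin/cos; z = t for sinh/cosh, t real → ∞), |sinh(−6z − 5)| grows like e^{6|t|}/2, so ρ ≥ 1. Hence ρ = 1.
Therefore ρ = 1.

Order ρ = 1.


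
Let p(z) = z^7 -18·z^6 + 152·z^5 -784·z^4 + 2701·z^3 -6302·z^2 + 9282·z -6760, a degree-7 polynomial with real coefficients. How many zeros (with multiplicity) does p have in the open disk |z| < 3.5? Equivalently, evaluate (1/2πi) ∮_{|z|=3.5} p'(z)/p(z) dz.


The zeros of p are: (3 + 2i), (3 - 2i), (1 + 3i), (1 - 3i), 4, (3 + 2i), (3 - 2i).
Their magnitudes are: 3.606, 3.606, 3.162, 3.162, 4, 3.606, 3.606.
Zeros with |z| < R = 3.5: (1 + 3i), (1 - 3i).
Count = 2.
By the argument principle, (1/2πi) ∮_{|z|=R} p'(z)/p(z) dz equals exactly this count.

Number of zeros inside |z| < 3.5: 2.


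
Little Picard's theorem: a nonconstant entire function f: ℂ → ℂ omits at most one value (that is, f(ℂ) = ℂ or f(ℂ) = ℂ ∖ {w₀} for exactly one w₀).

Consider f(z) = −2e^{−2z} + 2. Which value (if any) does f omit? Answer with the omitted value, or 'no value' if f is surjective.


Little Picard bounds the complement of f(ℂ) to at most one point.
e^{−2z} is never zero on ℂ, so -2·e^{−2z} takes every value in ℂ ∖ {0}. Adding 2 shifts the range to ℂ ∖ {2}. Thus f omits exactly the value 2.

Omitted value: 2.


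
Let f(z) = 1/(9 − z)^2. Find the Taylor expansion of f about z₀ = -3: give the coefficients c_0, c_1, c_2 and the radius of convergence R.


Let w = z − z₀, so z = z₀ + w.
Then 9 − z = 9 − (z₀ + w) = (9 − z₀) − w = 12 − w.
f(z) = 1/(12 − w)^2 = (1/(12)^2) · (1 − w/(12))^{−2}.
By the binomial series (1−u)^{−2} = Σ_{n≥0} C(n+1, 1) u^n for |u|<1, with u = w/(12):
  c_n = C(n+1, 1) / (12)^(n+2).
  c_0 = 1/(12)^2 = 1/144.
  c_1 = 2/(12)^3 = 1/864.
  c_2 = 3/(12)^4 = 1/6912.
The series is valid for |w/d| < 1, i.e. |z − z₀| < |d|.
Radius of convergence: R = |9 − z₀| = |12| = 12 (distance from z₀ to the singularity z = 9).

c_0 = 1/144, c_1 = 1/864, c_2 = 1/6912; R = 12.


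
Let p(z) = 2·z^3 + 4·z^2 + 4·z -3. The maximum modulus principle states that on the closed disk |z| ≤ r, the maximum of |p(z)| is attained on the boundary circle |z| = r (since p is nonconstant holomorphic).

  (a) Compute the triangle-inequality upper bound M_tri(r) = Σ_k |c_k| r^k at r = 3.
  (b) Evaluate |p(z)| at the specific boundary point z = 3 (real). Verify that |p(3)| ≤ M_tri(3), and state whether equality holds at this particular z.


Coefficients: c_0 = -3, c_1 = 4, c_2 = 4, c_3 = 2. Radius r = 3.
Part (a). Triangle bound: M_tri(r) = Σ_k |c_k| r^k
  = |-3|·3^0 + |4|·3^1 + |4|·3^2 + |2|·3^3
  = 3 + 12 + 36 + 54 = 105.
This bounds M(r) := max_{|z|=r} |p(z)| from above; equality holds iff all terms c_k z^k can be made to align in phase at a single z on |z|=r.
Part (b). At z = 3 (real, on the circle |z| = r):
  p(3) = (-3)·3^0 + (4)·3^1 + (4)·3^2 + (2)·3^3 = 99.
  |p(3)| = 99.
Check: |p(3)| = 99 ≤ 105 = M_tri(3). ✓ Equality does not hold at z = 3 (the coefficients have mixed signs, so the terms do not all align in phase there).

M_tri(3) = 105; |p(3)| = 99; equality at z=3: no.


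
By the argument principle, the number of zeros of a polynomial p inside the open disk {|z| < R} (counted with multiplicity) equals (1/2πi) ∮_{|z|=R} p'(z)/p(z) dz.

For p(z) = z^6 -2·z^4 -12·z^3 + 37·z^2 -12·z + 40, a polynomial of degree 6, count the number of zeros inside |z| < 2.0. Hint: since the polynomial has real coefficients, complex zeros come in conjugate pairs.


The zeros of p are: (-2 + 2i), (-2 - 2i), (2 + 1i), (2 - 1i), (0 + 1i), (0 - 1i).
Their magnitudes are: 2.828, 2.828, 2.236, 2.236, 1, 1.
Zeros with |z| < R = 2.0: (0 + 1i), (0 - 1i).
Count = 2.
By the argument principle, (1/2πi) ∮_{|z|=R} p'(z)/p(z) dz equals exactly this count.

Number of zeros inside |z| < 2.0: 2.


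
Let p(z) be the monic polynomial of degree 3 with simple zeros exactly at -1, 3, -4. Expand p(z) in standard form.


The polynomial is p(z) = ∏_{α ∈ S} (z − α), where S = {-1, 3, -4}.
Expanding the product yields: p(z) = z^3 + 2·z^2 -11·z -12.
The resulting polynomial has degree 3 and real coefficients as required.

p(z) = z^3 + 2·z^2 -11·z -12.


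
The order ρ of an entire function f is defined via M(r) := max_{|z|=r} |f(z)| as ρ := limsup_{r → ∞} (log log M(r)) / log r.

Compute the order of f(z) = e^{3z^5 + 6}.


|e^{3z^5 + 6}| = e^{Re(3·z^5) + 6} ≤ e^{3|z|^5 + 6} = e^{3r^5 + 6} on |z| = r, so ρ ≤ 5. Choosing z on |z|=r so that 3·z^5 is real positive (always possible by picking arg z appropriately) gives |f(z)| = e^{3r^5 + 6}, matching the bound. The additive constant 6 does not affect log log M(r) ~ 5·log r. Hence ρ = 5.
Therefore ρ = 5.

Order ρ = 5.


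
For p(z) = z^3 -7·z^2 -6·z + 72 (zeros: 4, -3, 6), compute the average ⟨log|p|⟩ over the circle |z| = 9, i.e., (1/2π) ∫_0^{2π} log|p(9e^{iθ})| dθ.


Zeros: -3, 4, 6; r = 9.
Inside |z| < r: -3, 4, 6. Outside (|z| ≥ r): ∅.
p(0) = 72, so log|p(0)| = log(72) = 4.2767.
Apply Jensen: I(r) = log|p(0)| + Σ_k log(r/|z_k|), summed over zeros inside |z| < r.
  log(r/|z_k|) for z_k = 4: log(9/4) = 0.8109
  log(r/|z_k|) for z_k = -3: log(9/3) = 1.0986
  log(r/|z_k|) for z_k = 6: log(9/6) = 0.4055
Sum over inside zeros: 2.3150.
I(r) = log|p(0)| + (inside sum) = 4.2767 + 2.3150 = 6.5917.
Closed form (all zeros inside, monic): I(r) = n·log(r) = 3·log(9) = 6.5917. ✓

I(r) ≈ 6.5917.


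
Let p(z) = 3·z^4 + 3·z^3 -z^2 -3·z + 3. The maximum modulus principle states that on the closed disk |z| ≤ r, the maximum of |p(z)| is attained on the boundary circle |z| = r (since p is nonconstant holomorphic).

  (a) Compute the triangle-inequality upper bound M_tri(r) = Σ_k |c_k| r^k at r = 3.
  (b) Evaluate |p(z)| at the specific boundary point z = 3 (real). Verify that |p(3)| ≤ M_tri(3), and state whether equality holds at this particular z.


Coefficients: c_0 = 3, c_1 = -3, c_2 = -1, c_3 = 3, c_4 = 3. Radius r = 3.
Part (a). Triangle bound: M_tri(r) = Σ_k |c_k| r^k
  = |3|·3^0 + |-3|·3^1 + |-1|·3^2 + |3|·3^3 + |3|·3^4
  = 3 + 9 + 9 + 81 + 243 = 345.
This bounds M(r) := max_{|z|=r} |p(z)| from above; equality holds iff all terms c_k z^k can be made to align in phase at a single z on |z|=r.
Part (b). At z = 3 (real, on the circle |z| = r):
  p(3) = (3)·3^0 + (-3)·3^1 + (-1)·3^2 + (3)·3^3 + (3)·3^4 = 309.
  |p(3)| = 309.
Check: |p(3)| = 309 ≤ 345 = M_tri(3). ✓ Equality does not hold at z = 3 (the coefficients have mixed signs, so the terms do not all align in phase there).

M_tri(3) = 345; |p(3)| = 309; equality at z=3: no.


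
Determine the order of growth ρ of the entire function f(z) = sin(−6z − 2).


sin(w) is a linear combination of e^{iw} and e^{−iw} (or e^w, e^{−w} in the hyperbolic case), so |sin(w)| ≤ e^{|w|}. With w = −6z − 2, |w| ≤ 6|z| + 2 = 6r + 2 on |z| = r, giving M(r) ≤ e^{6r + 2}, so ρ ≤ 1. On a suitable ray (z = it for sin/cos; z = t for sinh/cosh, t real → ∞), |sin(−6z − 2)| grows like e^{6|t|}/2, so ρ ≥ 1. Hence ρ = 1.
Therefore ρ = 1.

Order ρ = 1.


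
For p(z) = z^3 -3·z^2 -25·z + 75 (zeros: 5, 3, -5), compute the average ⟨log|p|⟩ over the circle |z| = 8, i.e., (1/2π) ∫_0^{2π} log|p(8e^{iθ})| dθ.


Zeros: -5, 3, 5; r = 8.
Inside |z| < r: -5, 3, 5. Outside (|z| ≥ r): ∅.
p(0) = 75, so log|p(0)| = log(75) = 4.3175.
Apply Jensen: I(r) = log|p(0)| + Σ_k log(r/|z_k|), summed over zeros inside |z| < r.
  log(r/|z_k|) for z_k = 5: log(8/5) = 0.4700
  log(r/|z_k|) for z_k = 3: log(8/3) = 0.9808
  log(r/|z_k|) for z_k = -5: log(8/5) = 0.4700
Sum over inside zeros: 1.9208.
I(r) = log|p(0)| + (inside sum) = 4.3175 + 1.9208 = 6.2383.
Closed form (all zeros inside, monic): I(r) = n·log(r) = 3·log(8) = 6.2383. ✓

I(r) ≈ 6.2383.


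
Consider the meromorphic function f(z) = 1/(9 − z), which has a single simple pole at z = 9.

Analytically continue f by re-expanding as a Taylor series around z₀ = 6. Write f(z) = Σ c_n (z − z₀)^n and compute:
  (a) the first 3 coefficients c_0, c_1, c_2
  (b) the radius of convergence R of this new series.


Let w = z − z₀, so z = z₀ + w.
Then 9 − z = 9 − (z₀ + w) = (9 − z₀) − w = 3 − w.
f(z) = 1/(3 − w) = (1/(3)) · 1/(1 − w/(3)) = Σ_{n≥0} w^n / (3)^(n+1).
So c_n = 1/(3)^(n+1):
  c_0 = 1/(3)^1 = 1/3.
  c_1 = 1/(3)^2 = 1/9.
  c_2 = 1/(3)^3 = 1/27.
The series is valid for |w/d| < 1, i.e. |z − z₀| < |d|.
Radius of convergence: R = |9 − z₀| = |3| = 3 (distance from z₀ to the singularity z = 9).

c_0 = 1/3, c_1 = 1/9, c_2 = 1/27; R = 3.


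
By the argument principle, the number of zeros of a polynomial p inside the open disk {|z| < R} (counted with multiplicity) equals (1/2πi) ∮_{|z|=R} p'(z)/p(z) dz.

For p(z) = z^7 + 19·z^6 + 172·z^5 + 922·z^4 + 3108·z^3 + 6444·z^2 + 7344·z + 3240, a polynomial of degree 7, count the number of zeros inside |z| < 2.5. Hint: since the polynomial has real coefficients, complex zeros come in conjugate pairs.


The zeros of p are: (-3 + 1i), (-3 - 1i), -1, (-3 + 3i), (-3 - 3i), (-3 + 3i), (-3 - 3i).
Their magnitudes are: 3.162, 3.162, 1, 4.243, 4.243, 4.243, 4.243.
Zeros with |z| < R = 2.5: -1.
Count = 1.
By the argument principle, (1/2πi) ∮_{|z|=R} p'(z)/p(z) dz equals exactly this count.

Number of zeros inside |z| < 2.5: 1.


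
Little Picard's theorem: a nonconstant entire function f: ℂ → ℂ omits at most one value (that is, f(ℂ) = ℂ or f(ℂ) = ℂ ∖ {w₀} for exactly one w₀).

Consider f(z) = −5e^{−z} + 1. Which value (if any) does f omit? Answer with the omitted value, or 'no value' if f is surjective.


Little Picard bounds the complement of f(ℂ) to at most one point.
e^{−z} is never zero on ℂ, so -5·e^{−z} takes every value in ℂ ∖ {0}. Adding 1 shifts the range to ℂ ∖ {1}. Thus f omits exactly the value 1.

Omitted value: 1.


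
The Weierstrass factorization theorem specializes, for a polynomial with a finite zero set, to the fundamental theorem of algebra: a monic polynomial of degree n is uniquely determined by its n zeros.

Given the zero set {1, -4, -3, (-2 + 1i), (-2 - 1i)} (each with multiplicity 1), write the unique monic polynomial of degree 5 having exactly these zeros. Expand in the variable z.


The polynomial is p(z) = ∏_{α ∈ S} (z − α), where S = {1, -4, -3, (-2 + 1i), (-2 - 1i)}.
Expanding the product yields: p(z) = z^5 + 10·z^4 + 34·z^3 + 38·z^2 -23·z -60.
Note conjugate pairs combine to real quadratics: (z − (-2+1i))(z − (-2−1i)) = z² + 4z + 5.
The resulting polynomial has degree 5 and real coefficients as required.

p(z) = z^5 + 10·z^4 + 34·z^3 + 38·z^2 -23·z -60.


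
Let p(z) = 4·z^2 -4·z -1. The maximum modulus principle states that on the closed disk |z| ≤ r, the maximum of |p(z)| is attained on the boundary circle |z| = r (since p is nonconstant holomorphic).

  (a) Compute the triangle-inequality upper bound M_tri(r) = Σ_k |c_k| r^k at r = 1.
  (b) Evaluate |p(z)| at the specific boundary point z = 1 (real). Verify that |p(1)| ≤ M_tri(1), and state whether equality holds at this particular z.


Coefficients: c_0 = -1, c_1 = -4, c_2 = 4. Radius r = 1.
Part (a). Triangle bound: M_tri(r) = Σ_k |c_k| r^k
  = |-1|·1^0 + |-4|·1^1 + |4|·1^2
  = 1 + 4 + 4 = 9.
This bounds M(r) := max_{|z|=r} |p(z)| from above; equality holds iff all terms c_k z^k can be made to align in phase at a single z on |z|=r.
Part (b). At z = 1 (real, on the circle |z| = r):
  p(1) = (-1)·1^0 + (-4)·1^1 + (4)·1^2 = -1.
  |p(1)| = 1.
Check: |p(1)| = 1 ≤ 9 = M_tri(1). ✓ Equality does not hold at z = 1 (the coefficients have mixed signs, so the terms do not all align in phase there).

M_tri(1) = 9; |p(1)| = 1; equality at z=1: no.


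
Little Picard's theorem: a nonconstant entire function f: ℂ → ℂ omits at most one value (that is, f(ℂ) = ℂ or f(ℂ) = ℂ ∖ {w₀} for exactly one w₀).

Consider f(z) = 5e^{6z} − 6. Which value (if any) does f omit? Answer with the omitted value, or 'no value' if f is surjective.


Little Picard bounds the complement of f(ℂ) to at most one point.
e^{6z} is never zero on ℂ, so 5·e^{6z} takes every value in ℂ ∖ {0}. Adding -6 shifts the range to ℂ ∖ {-6}. Thus f omits exactly the value -6.

Omitted value: -6.


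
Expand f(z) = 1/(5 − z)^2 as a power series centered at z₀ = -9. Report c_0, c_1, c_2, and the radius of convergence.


Let w = z − z₀, so z = z₀ + w.
Then 5 − z = 5 − (z₀ + w) = (5 − z₀) − w = 14 − w.
f(z) = 1/(14 − w)^2 = (1/(14)^2) · (1 − w/(14))^{−2}.
By the binomial series (1−u)^{−2} = Σ_{n≥0} C(n+1, 1) u^n for |u|<1, with u = w/(14):
  c_n = C(n+1, 1) / (14)^(n+2).
  c_0 = 1/(14)^2 = 1/196.
  c_1 = 2/(14)^3 = 1/1372.
  c_2 = 3/(14)^4 = 3/38416.
The series is valid for |w/d| < 1, i.e. |z − z₀| < |d|.
Radius of convergence: R = |5 − z₀| = |14| = 14 (distance from z₀ to the singularity z = 5).

c_0 = 1/196, c_1 = 1/1372, c_2 = 3/38416; R = 14.


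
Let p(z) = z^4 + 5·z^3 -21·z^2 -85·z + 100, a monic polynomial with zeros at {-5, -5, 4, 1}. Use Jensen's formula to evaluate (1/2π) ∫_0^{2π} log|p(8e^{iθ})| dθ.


Zeros: -5, -5, 1, 4; r = 8.
Inside |z| < r: -5, -5, 1, 4. Outside (|z| ≥ r): ∅.
p(0) = 100, so log|p(0)| = log(100) = 4.6052.
Apply Jensen: I(r) = log|p(0)| + Σ_k log(r/|z_k|), summed over zeros inside |z| < r.
  log(r/|z_k|) for z_k = -5: log(8/5) = 0.4700
  log(r/|z_k|) for z_k = -5: log(8/5) = 0.4700
  log(r/|z_k|) for z_k = 4: log(8/4) = 0.6931
  log(r/|z_k|) for z_k = 1: log(8/1) = 2.0794
Sum over inside zeros: 3.7126.
I(r) = log|p(0)| + (inside sum) = 4.6052 + 3.7126 = 8.3178.
Closed form (all zeros inside, monic): I(r) = n·log(r) = 4·log(8) = 8.3178. ✓

I(r) ≈ 8.3178.


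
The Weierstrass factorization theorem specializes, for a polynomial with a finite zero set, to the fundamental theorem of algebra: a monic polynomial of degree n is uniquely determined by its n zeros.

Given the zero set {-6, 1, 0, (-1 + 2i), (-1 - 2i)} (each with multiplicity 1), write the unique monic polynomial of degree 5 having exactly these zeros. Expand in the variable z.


The polynomial is p(z) = ∏_{α ∈ S} (z − α), where S = {-6, 1, 0, (-1 + 2i), (-1 - 2i)}.
Expanding the product yields: p(z) = z^5 + 7·z^4 + 9·z^3 + 13·z^2 -30·z.
Note conjugate pairs combine to real quadratics: (z − (-1+2i))(z − (-1−2i)) = z² + 2z + 5.
The resulting polynomial has degree 5 and real coefficients as required.

p(z) = z^5 + 7·z^4 + 9·z^3 + 13·z^2 -30·z.


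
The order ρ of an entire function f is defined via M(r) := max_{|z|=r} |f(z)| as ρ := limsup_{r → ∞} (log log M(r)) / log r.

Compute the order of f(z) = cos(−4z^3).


Write cos(w) = (e^{iw} ± e^{−iw})/(2 or 2i), so |cos(w)| ≤ e^{|w|}. With w = −4z^3, |w| ≤ 4r^3 + 0 on |z|=r, giving M(r) ≤ e^{4r^3 + 0} and ρ ≤ 3. For the lower bound, choose z on |z|=r with -4z^3 purely imaginary of modulus 4r^3; then |cos(−4z^3)| grows like e^{4r^3}/2, so ρ ≥ 3. Hence ρ = 3.
Therefore ρ = 3.

Order ρ = 3.


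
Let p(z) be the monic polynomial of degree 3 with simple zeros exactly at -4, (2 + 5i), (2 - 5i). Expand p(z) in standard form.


The polynomial is p(z) = ∏_{α ∈ S} (z − α), where S = {-4, (2 + 5i), (2 - 5i)}.
Expanding the product yields: p(z) = z^3 + 13·z + 116.
Note conjugate pairs combine to real quadratics: (z − (2+5i))(z − (2−5i)) = z² − 4z + 29.
The resulting polynomial has degree 3 and real coefficients as required.

p(z) = z^3 + 13·z + 116.


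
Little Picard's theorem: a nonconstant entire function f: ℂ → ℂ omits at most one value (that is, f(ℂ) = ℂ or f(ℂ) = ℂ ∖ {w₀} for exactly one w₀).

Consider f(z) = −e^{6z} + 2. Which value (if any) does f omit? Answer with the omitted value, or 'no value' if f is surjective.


Little Picard bounds the complement of f(ℂ) to at most one point.
e^{6z} is never zero on ℂ, so -1·e^{6z} takes every value in ℂ ∖ {0}. Adding 2 shifts the range to ℂ ∖ {2}. Thus f omits exactly the value 2.

Omitted value: 2.


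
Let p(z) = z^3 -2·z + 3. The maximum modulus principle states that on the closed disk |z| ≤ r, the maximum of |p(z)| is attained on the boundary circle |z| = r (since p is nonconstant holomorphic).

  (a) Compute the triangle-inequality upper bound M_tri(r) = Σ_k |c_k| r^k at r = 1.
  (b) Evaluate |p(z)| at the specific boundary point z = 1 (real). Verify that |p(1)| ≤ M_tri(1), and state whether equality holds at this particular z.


Coefficients: c_0 = 3, c_1 = -2, c_2 = 0, c_3 = 1. Radius r = 1.
Part (a). Triangle bound: M_tri(r) = Σ_k |c_k| r^k
  = |3|·1^0 + |-2|·1^1 + |0|·1^2 + |1|·1^3
  = 3 + 2 + 0 + 1 = 6.
This bounds M(r) := max_{|z|=r} |p(z)| from above; equality holds iff all terms c_k z^k can be made to align in phase at a single z on |z|=r.
Part (b). At z = 1 (real, on the circle |z| = r):
  p(1) = (3)·1^0 + (-2)·1^1 + (0)·1^2 + (1)·1^3 = 2.
  |p(1)| = 2.
Check: |p(1)| = 2 ≤ 6 = M_tri(1). ✓ Equality does not hold at z = 1 (the coefficients have mixed signs, so the terms do not all align in phase there).

M_tri(1) = 6; |p(1)| = 2; equality at z=1: no.


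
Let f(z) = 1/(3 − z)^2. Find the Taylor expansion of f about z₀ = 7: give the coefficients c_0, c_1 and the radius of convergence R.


Let w = z − z₀, so z = z₀ + w.
Then 3 − z = 3 − (z₀ + w) = (3 − z₀) − w = -4 − w.
f(z) = 1/(-4 − w)^2 = (1/(-4)^2) · (1 − w/(-4))^{−2}.
By the binomial series (1−u)^{−2} = Σ_{n≥0} C(n+1, 1) u^n for |u|<1, with u = w/(-4):
  c_n = C(n+1, 1) / (-4)^(n+2).
  c_0 = 1/(-4)^2 = 1/16.
  c_1 = 2/(-4)^3 = -1/32.
The series is valid for |w/d| < 1, i.e. |z − z₀| < |d|.
Radius of convergence: R = |3 − z₀| = |-4| = 4 (distance from z₀ to the singularity z = 3).

c_0 = 1/16, c_1 = -1/32; R = 4.


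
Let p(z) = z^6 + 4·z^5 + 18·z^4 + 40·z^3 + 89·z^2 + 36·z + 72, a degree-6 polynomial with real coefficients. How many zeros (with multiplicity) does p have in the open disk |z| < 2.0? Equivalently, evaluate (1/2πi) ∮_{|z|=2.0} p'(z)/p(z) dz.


The zeros of p are: (-2 + 2i), (-2 - 2i), (0 + 1i), (0 - 1i), (0 + 3i), (0 - 3i).
Their magnitudes are: 2.828, 2.828, 1, 1, 3, 3.
Zeros with |z| < R = 2.0: (0 + 1i), (0 - 1i).
Count = 2.
By the argument principle, (1/2πi) ∮_{|z|=R} p'(z)/p(z) dz equals exactly this count.

Number of zeros inside |z| < 2.0: 2.


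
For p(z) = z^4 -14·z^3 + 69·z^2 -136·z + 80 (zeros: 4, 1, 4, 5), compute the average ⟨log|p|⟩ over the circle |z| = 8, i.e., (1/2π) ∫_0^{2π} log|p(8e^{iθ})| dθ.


Zeros: 1, 4, 4, 5; r = 8.
Inside |z| < r: 1, 4, 4, 5. Outside (|z| ≥ r): ∅.
p(0) = 80, so log|p(0)| = log(80) = 4.3820.
Apply Jensen: I(r) = log|p(0)| + Σ_k log(r/|z_k|), summed over zeros inside |z| < r.
  log(r/|z_k|) for z_k = 4: log(8/4) = 0.6931
  log(r/|z_k|) for z_k = 1: log(8/1) = 2.0794
  log(r/|z_k|) for z_k = 4: log(8/4) = 0.6931
  log(r/|z_k|) for z_k = 5: log(8/5) = 0.4700
Sum over inside zeros: 3.9357.
I(r) = log|p(0)| + (inside sum) = 4.3820 + 3.9357 = 8.3178.
Closed form (all zeros inside, monic): I(r) = n·log(r) = 4·log(8) = 8.3178. ✓

I(r) ≈ 8.3178.


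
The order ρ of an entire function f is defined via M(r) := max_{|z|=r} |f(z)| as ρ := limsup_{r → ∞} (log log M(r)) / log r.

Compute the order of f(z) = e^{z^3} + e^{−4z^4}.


Each summand is entire of order 3 and 4 respectively (as in the single-exponential case). The order of a sum is at most the max of the orders, so ρ ≤ 4. For the lower bound: on |z|=r choose arg z so that -4z^4 is real positive; then |e^{-4z^4}| = e^{4r^4} while |e^{1z^3}| ≤ e^{1r^3} = o(e^{4r^4}). So |f| ≥ e^{4r^4}(1 − o(1)) and ρ ≥ 4. Hence ρ = max(3, 4) = 4.
Therefore ρ = 4.

Order ρ = 4.


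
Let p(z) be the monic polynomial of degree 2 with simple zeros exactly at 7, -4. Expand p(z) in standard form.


The polynomial is p(z) = ∏_{α ∈ S} (z − α), where S = {7, -4}.
Expanding the product yields: p(z) = z^2 -3·z -28.
The resulting polynomial has degree 2 and real coefficients as required.

p(z) = z^2 -3·z -28.


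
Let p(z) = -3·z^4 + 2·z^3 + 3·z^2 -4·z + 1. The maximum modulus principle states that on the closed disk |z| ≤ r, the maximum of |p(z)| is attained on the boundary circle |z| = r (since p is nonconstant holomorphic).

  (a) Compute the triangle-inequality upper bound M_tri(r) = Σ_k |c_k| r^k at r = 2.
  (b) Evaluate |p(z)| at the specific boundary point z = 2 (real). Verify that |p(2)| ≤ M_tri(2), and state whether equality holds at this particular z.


Coefficients: c_0 = 1, c_1 = -4, c_2 = 3, c_3 = 2, c_4 = -3. Radius r = 2.
Part (a). Triangle bound: M_tri(r) = Σ_k |c_k| r^k
  = |1|·2^0 + |-4|·2^1 + |3|·2^2 + |2|·2^3 + |-3|·2^4
  = 1 + 8 + 12 + 16 + 48 = 85.
This bounds M(r) := max_{|z|=r} |p(z)| from above; equality holds iff all terms c_k z^k can be made to align in phase at a single z on |z|=r.
Part (b). At z = 2 (real, on the circle |z| = r):
  p(2) = (1)·2^0 + (-4)·2^1 + (3)·2^2 + (2)·2^3 + (-3)·2^4 = -27.
  |p(2)| = 27.
Check: |p(2)| = 27 ≤ 85 = M_tri(2). ✓ Equality does not hold at z = 2 (the coefficients have mixed signs, so the terms do not all align in phase there).

M_tri(2) = 85; |p(2)| = 27; equality at z=2: no.
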